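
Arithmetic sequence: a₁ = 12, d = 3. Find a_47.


aₙ = a₁ + (n-1)d
= 12 + (47-1)×3
= 12 + 138
= 150

a_47 = 150


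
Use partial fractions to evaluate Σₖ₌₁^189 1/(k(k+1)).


1/(k(k+1)) = 1/k - 1/(k+1) (partial fractions)
Telescoping: Σ = 1 - 1/190 = 189/190

Sum = 189/190


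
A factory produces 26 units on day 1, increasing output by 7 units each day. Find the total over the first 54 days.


aₙ = 26 + (54-1)×7 = 397
Sₙ = n(a₁+aₙ)/2 = 54×(26+397)/2
= 54×423/2 = 11421

S_54 = 11421


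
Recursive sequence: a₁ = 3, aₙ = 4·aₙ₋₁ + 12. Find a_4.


Computing step by step:
a_1 = 3
a_2 = 24
a_3 = 108
a_4 = 444


a_4 = 444


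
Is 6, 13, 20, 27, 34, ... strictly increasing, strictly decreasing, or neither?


Differences: 7, 7, 7, 7
All differences > 0 → strictly INCREASING

Monotonically increasing


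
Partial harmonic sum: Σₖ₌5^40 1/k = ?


Σₖ₌5^40 1/k = 1/5 + 1/6 + 1/7 + ... + 1/40
= 1066259544628813/485721041551200
≈ 2.1952

Sum = 1066259544628813/485721041551200 ≈ 2.1952


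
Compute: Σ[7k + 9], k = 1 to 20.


Σ(7k+9) = 7·Σk + 9·n
= 7·210 + 9·20
= 1470 + 180 = 1650

Σ = 1650


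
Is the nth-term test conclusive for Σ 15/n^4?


lim(n→∞) 15/n^4 = 0
lim aₙ = 0 → nth-term test is INCONCLUSIVE
(Need other tests; this is actually a convergent p-series with p=4 > 1)

Inconclusive (lim aₙ = 0; need another test)


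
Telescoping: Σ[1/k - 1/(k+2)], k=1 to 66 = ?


Telescoping with gap 2: two head and two tail terms survive.
= (1 + 1/2) - (1/67 + 1/68)
= 3/2 - 1/67 - 1/68 = 6699/4556

Sum = 6699/4556


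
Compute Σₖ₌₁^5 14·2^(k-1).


Sₙ = 14×(2^5 - 1)/(2 - 1)
= 14×(32 - 1)/1
= 14×31/1
= 434

S_5 = 434


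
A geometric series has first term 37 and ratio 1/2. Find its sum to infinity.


S∞ = a₁/(1-r) = 37/(1 - 1/2)
= 37/(1/2)
= 74

S∞ = 74


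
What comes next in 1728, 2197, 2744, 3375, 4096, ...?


Pattern: perfect cubes: n³
Terms: 1728, 2197, 2744, 3375, 4096
Next term = 4913

Next term = 4913


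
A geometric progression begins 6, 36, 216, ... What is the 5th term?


aₙ = a₁·r^(n-1)
= 6×6^4
= 6×1296
= 7776

a_5 = 7776


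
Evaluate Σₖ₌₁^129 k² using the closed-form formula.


n = 129
n(n+1)(2n+1)/6 = 129×130×259/6
= 4343430/6 = 723905

Σk² = 723905


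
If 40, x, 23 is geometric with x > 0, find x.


GM = √(40×23) = √920 = 30.3315

GM = 30.3315


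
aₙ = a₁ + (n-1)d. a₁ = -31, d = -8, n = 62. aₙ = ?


aₙ = a₁ + (n-1)d
= -31 + (62-1)×-8
= -31 - 488
= -519

a_62 = -519


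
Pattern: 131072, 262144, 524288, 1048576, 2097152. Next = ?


Pattern: powers of 2: 2ⁿ
Terms: 131072, 262144, 524288, 1048576, 2097152
Next term = 4194304

Next term = 4194304


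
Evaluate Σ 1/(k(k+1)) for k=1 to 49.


1/(k(k+1)) = 1/k - 1/(k+1) (partial fractions)
Telescoping: Σ = 1 - 1/50 = 49/50

Sum = 49/50


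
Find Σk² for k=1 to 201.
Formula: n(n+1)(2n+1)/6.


n = 201
n(n+1)(2n+1)/6 = 201×202×403/6
= 16362606/6 = 2727101

Σk² = 2727101


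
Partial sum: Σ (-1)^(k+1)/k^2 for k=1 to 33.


S = 1 - 1/4 + 1/9 - 1/16 + 1/25 - 1/36 + 1/49 - 1/64 ± ...
= 0.8229
(Full series converges to +π²/12 ≈ +0.8225)

S_33 = 0.8229


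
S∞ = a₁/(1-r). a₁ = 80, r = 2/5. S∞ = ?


S∞ = a₁/(1-r) = 80/(1 - 2/5)
= 80/(3/5)
= 400/3

S∞ = 400/3


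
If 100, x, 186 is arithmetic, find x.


AM = (100 + 186)/2 = 286/2 = 143

AM = 143


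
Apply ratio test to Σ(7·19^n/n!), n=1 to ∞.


aₙ = 7·19^n/n!
a_{n+1}/aₙ = 19^(n+1)/(n+1)! × n!/19^n  (constant 7 cancels)
= 19/(n+1)
L = lim(n→∞) 19/(n+1) = 0
L < 1 → series CONVERGES

Converges (ratio test: L = 0 < 1)


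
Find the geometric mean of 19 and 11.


GM = √(19×11) = √209 = 14.4568

GM = 14.4568


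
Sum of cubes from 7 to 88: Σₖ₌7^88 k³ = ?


Σₖ₌7^88 k³ = [88·89/2]² − [6·7/2]²
= 15335056 − 441 = 15334615

Σk³ = 15334615


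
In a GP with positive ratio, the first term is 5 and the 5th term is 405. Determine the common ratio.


r^(n-1) = aₙ/a₁
r^4 = 405/5 = 81
r = 81^(1/4)
= ±3; taking r > 0 gives r = 3

r = 3


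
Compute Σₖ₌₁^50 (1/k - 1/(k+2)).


Telescoping with gap 2: two head and two tail terms survive.
= (1 + 1/2) - (1/51 + 1/52)
= 3/2 - 1/51 - 1/52 = 3875/2652

Sum = 3875/2652


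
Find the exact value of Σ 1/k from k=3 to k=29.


Σₖ₌3^29 1/k = 1/3 + 1/4 + 1/5 + ... + 1/29
= 5733412167187/2329089562800
≈ 2.4617

Sum = 5733412167187/2329089562800 ≈ 2.4617


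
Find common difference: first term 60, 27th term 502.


d = (aₙ - a₁)/(n-1)
= (502 - 60)/(27-1)
= 442/26 = 17

d = 17


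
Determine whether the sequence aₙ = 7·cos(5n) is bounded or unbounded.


For all n, -1 ≤ cos(5n) ≤ 1, so -7 ≤ 7·cos(5n) ≤ 7
Lower bound: -7, Upper bound: 7
The sequence IS bounded

Bounded (-7 ≤ aₙ ≤ 7)


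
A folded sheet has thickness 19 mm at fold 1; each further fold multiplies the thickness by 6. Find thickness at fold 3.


aₙ = a₁·r^(n-1)
= 19×6^2
= 19×36
= 684

a_3 = 684


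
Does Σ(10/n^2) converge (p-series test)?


p-series test: Σ c/n^p converges if p > 1, diverges if p ≤ 1 (constant c > 0 doesn't affect convergence).
p = 2
2 > 1 → CONVERGES

Converges (p = 2 > 1)


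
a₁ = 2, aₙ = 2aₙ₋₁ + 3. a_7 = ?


Computing step by step:
a_1 = 2
a_2 = 7
a_3 = 17
a_4 = 37
a_5 = 77
a_6 = 157
a_7 = 317


a_7 = 317


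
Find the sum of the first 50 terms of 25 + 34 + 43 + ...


aₙ = 25 + (50-1)×9 = 466
Sₙ = n(a₁+aₙ)/2 = 50×(25+466)/2
= 50×491/2 = 12275

S_50 = 12275


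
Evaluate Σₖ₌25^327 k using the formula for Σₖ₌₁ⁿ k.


Σₖ₌25^327 k = Σₖ₌₁^327 k − Σₖ₌₁^24 k
= 327·328/2 − 24·25/2
= 53628 − 300 = 53328

Σk = 53328


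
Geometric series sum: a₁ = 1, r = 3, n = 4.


Sₙ = 1×(3^4 - 1)/(3 - 1)
= 1×(81 - 1)/2
= 1×80/2
= 40

S_4 = 40


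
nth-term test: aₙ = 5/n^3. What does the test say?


lim(n→∞) 5/n^3 = 0
lim aₙ = 0 → nth-term test is INCONCLUSIVE
(Need other tests; this is actually a convergent p-series with p=3 > 1)

Inconclusive (lim aₙ = 0; need another test)


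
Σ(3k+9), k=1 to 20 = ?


Σ(3k+9) = 3·Σk + 9·n
= 3·210 + 9·20
= 630 + 180 = 810

Σ = 810


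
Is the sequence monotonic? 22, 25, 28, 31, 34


Differences: 3, 3, 3, 3
All differences > 0 → strictly INCREASING

Monotonically increasing


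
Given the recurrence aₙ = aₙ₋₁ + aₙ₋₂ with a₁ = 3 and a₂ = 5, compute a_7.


Computing iteratively: 3, 5, 8, 13, 21, 34, 55
a_7 = 55

a_7 = 55


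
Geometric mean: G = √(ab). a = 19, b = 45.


GM = √(19×45) = √855 = 29.2404

GM = 29.2404


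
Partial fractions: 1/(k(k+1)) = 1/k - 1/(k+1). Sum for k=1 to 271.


1/(k(k+1)) = 1/k - 1/(k+1) (partial fractions)
Telescoping: Σ = 1 - 1/272 = 271/272

Sum = 271/272


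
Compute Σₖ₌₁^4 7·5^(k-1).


Sₙ = 7×(5^4 - 1)/(5 - 1)
= 7×(625 - 1)/4
= 7×624/4
= 1092

S_4 = 1092


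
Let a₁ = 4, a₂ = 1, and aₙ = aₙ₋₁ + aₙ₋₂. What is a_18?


Computing iteratively: 4, 1, 5, 6, 11, 17, 28, 45, 73, 118, 191, 309, ...
a_18 = 5545

a_18 = 5545


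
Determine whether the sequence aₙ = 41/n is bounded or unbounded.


a₁ = 41, a₂ = 41/2, a₃ = 41/3, ...
0 < aₙ ≤ 41 for all n ≥ 1
Lower bound: 0, Upper bound: 41
The sequence IS bounded

Bounded (0 < aₙ ≤ 41)


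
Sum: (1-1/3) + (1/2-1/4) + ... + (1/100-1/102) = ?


Telescoping with gap 2: two head and two tail terms survive.
= (1 + 1/2) - (1/101 + 1/102)
= 3/2 - 1/101 - 1/102 = 7625/5151

Sum = 7625/5151


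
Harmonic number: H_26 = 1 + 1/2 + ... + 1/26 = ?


H_26 = 1/1 + 1/2 + 1/3 + ... + 1/26
= 34395742267/8923714800
≈ 3.8544

H_26 = 34395742267/8923714800 ≈ 3.8544


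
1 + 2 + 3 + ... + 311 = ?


n(n+1)/2 = 311×312/2 = 97032/2 = 48516

Σk = 48516


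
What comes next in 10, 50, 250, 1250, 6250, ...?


Pattern: geometric (r=5)
Terms: 10, 50, 250, 1250, 6250
Next term = 31250

Next term = 31250


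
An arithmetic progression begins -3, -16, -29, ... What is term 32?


aₙ = a₁ + (n-1)d
= -3 + (32-1)×-13
= -3 - 403
= -406

a_32 = -406


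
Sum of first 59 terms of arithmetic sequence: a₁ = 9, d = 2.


aₙ = 9 + (59-1)×2 = 125
Sₙ = n(a₁+aₙ)/2 = 59×(9+125)/2
= 59×134/2 = 3953

S_59 = 3953


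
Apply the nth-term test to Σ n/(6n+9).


lim(n→∞) n/(6n+9) = 1/6 = 1/6  (divide numerator and denominator by n)
lim aₙ = 1/6 ≠ 0 → series DIVERGES

Diverges (lim aₙ = 1/6 ≠ 0)


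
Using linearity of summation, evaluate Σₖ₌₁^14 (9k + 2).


Σ(9k+2) = 9·Σk + 2·n
= 9·105 + 2·14
= 945 + 28 = 973

Σ = 973


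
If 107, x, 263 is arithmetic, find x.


AM = (107 + 263)/2 = 370/2 = 185

AM = 185


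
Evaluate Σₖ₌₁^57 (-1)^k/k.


S = -1 + 1/2 - 1/3 + 1/4 - 1/5 + 1/6 - 1/7 + 1/8 ± ...
= -0.7018
(Full series converges to -ln(2) ≈ -0.6931)

S_57 = -0.7018


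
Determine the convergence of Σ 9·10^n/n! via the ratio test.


aₙ = 9·10^n/n!
a_{n+1}/aₙ = 10^(n+1)/(n+1)! × n!/10^n  (constant 9 cancels)
= 10/(n+1)
L = lim(n→∞) 10/(n+1) = 0
L < 1 → series CONVERGES

Converges (ratio test: L = 0 < 1)


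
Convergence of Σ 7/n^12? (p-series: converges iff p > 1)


p-series test: Σ c/n^p converges if p > 1, diverges if p ≤ 1 (constant c > 0 doesn't affect convergence).
p = 12
12 > 1 → CONVERGES

Converges (p = 12 > 1)


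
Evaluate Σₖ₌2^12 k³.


Σₖ₌2^12 k³ = [12·13/2]² − [1·2/2]²
= 6084 − 1 = 6083

Σk³ = 6083


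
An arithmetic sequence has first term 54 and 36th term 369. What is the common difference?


d = (aₙ - a₁)/(n-1)
= (369 - 54)/(36-1)
= 315/35 = 9

d = 9


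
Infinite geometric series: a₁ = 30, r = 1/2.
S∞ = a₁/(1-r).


S∞ = a₁/(1-r) = 30/(1 - 1/2)
= 30/(1/2)
= 60

S∞ = 60


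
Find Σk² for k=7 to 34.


Σₖ₌7^34 k² = Σₖ₌₁^34 k² − Σₖ₌₁^6 k²
= 34·35·69/6 − 6·7·13/6
= 13685 − 91 = 13594

Σk² = 13594


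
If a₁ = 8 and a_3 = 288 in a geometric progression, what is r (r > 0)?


r^(n-1) = aₙ/a₁
r^2 = 288/8 = 36
r = 36^(1/2)
= ±6; taking r > 0 gives r = 6

r = 6


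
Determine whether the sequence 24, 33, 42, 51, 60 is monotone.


Differences: 9, 9, 9, 9
All differences > 0 → strictly INCREASING

Monotonically increasing


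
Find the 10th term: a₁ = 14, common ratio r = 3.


aₙ = a₁·r^(n-1)
= 14×3^9
= 14×19683
= 275562

a_10 = 275562


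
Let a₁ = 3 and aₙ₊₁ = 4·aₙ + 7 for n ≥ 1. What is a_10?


Computing step by step:
a_1 = 3
a_2 = 19
a_3 = 83
a_4 = 339
a_5 = 1363
a_6 = 5459
a_7 = 21843
a_8 = 87379
a_9 = 349523
a_10 = 1398099


a_10 = 1398099


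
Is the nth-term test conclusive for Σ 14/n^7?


lim(n→∞) 14/n^7 = 0
lim aₙ = 0 → nth-term test is INCONCLUSIVE
(Need other tests; this is actually a convergent p-series with p=7 > 1)

Inconclusive (lim aₙ = 0; need another test)


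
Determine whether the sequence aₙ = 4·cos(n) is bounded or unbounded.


For all n, -1 ≤ cos(n) ≤ 1, so -4 ≤ 4·cos(n) ≤ 4
Lower bound: -4, Upper bound: 4
The sequence IS bounded

Bounded (-4 ≤ aₙ ≤ 4)


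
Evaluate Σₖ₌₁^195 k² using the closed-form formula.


n = 195
n(n+1)(2n+1)/6 = 195×196×391/6
= 14944020/6 = 2490670

Σk² = 2490670


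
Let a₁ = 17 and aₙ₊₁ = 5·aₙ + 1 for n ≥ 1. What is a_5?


Computing step by step:
a_1 = 17
a_2 = 86
a_3 = 431
a_4 = 2156
a_5 = 10781


a_5 = 10781


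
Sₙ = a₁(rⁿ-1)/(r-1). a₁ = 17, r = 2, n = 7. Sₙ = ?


Sₙ = 17×(2^7 - 1)/(2 - 1)
= 17×(128 - 1)/1
= 17×127/1
= 2159

S_7 = 2159


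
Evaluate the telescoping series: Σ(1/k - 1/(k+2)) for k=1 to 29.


Telescoping with gap 2: two head and two tail terms survive.
= (1 + 1/2) - (1/30 + 1/31)
= 3/2 - 1/30 - 1/31 = 667/465

Sum = 667/465


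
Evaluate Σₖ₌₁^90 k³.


n(n+1)/2 = 90×91/2 = 4095
Σk³ = 4095² = 16769025

Σk³ = 16769025


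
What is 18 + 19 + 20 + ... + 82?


Σₖ₌18^82 k = Σₖ₌₁^82 k − Σₖ₌₁^17 k
= 82·83/2 − 17·18/2
= 3403 − 153 = 3250

Σk = 3250


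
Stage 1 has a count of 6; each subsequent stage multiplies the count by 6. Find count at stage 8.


aₙ = a₁·r^(n-1)
= 6×6^7
= 6×279936
= 1679616

a_8 = 1679616


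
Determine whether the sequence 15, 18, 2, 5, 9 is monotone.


Differences: 3, -16, 3, 4
Difference at position 1 is +3 (> 0) but position 2 is -16 (< 0) — sequence both rises and falls
→ NOT monotonic

Not monotonic


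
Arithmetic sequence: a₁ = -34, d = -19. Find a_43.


aₙ = a₁ + (n-1)d
= -34 + (43-1)×-19
= -34 - 798
= -832

a_43 = -832


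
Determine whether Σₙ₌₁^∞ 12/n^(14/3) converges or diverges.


p-series test: Σ c/n^p converges if p > 1, diverges if p ≤ 1 (constant c > 0 doesn't affect convergence).
p = 14/3
14/3 > 1 → CONVERGES

Converges (p = 14/3 > 1)


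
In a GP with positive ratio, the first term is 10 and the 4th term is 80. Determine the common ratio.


r^(n-1) = aₙ/a₁
r^3 = 80/10 = 8
r = 8^(1/3)
= 2

r = 2


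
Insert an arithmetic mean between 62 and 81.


AM = (62 + 81)/2 = 143/2 = 71.5

AM = 71.5


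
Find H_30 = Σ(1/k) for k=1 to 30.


H_30 = 1/1 + 1/2 + 1/3 + ... + 1/30
= 9304682830147/2329089562800
≈ 3.995

H_30 = 9304682830147/2329089562800 ≈ 3.995


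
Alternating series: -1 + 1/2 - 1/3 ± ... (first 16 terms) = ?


S = -1 + 1/2 - 1/3 + 1/4 - 1/5 + 1/6 - 1/7 + 1/8 ± ...
= -0.6629
(Full series converges to -ln(2) ≈ -0.6931)

S_16 = -0.6629


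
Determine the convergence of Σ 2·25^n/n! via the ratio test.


aₙ = 2·25^n/n!
a_{n+1}/aₙ = 25^(n+1)/(n+1)! × n!/25^n  (constant 2 cancels)
= 25/(n+1)
L = lim(n→∞) 25/(n+1) = 0
L < 1 → series CONVERGES

Converges (ratio test: L = 0 < 1)


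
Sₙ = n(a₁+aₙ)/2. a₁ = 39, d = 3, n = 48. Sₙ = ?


aₙ = 39 + (48-1)×3 = 180
Sₙ = n(a₁+aₙ)/2 = 48×(39+180)/2
= 48×219/2 = 5256

S_48 = 5256


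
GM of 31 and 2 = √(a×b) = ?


GM = √(31×2) = √62 = 7.874

GM = 7.874


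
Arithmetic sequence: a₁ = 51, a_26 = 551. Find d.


d = (aₙ - a₁)/(n-1)
= (551 - 51)/(26-1)
= 500/25 = 20

d = 20


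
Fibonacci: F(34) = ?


Fibonacci sequence: 1, 1, 2, 3, 5, 8, 13, 21, 34, 55, 89, ...
F(34) = 5702887

F(34) = 5702887


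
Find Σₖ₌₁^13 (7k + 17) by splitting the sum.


Σ(7k+17) = 7·Σk + 17·n
= 7·91 + 17·13
= 637 + 221 = 858

Σ = 858


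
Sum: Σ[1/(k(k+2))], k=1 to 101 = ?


1/(k(k+2)) = (1/2)·(1/k - 1/(k+2)) (partial fractions)
Telescoping: Σ = (1/2)·(1 + 1/2 - 1/102 - 1/103) = 7777/10506

Sum = 7777/10506


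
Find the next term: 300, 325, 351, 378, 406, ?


Pattern: triangular numbers: n(n+1)/2
Terms: 300, 325, 351, 378, 406
Next term = 435

Next term = 435


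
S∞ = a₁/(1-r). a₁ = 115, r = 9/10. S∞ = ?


S∞ = a₁/(1-r) = 115/(1 - 9/10)
= 115/(1/10)
= 1150

S∞ = 1150


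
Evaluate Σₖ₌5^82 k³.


Σₖ₌5^82 k³ = [82·83/2]² − [4·5/2]²
= 11580409 − 100 = 11580309

Σk³ = 11580309


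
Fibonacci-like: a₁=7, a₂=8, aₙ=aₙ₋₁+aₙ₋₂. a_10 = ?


Computing iteratively: 7, 8, 15, 23, 38, 61, 99, 160, 259, 419
a_10 = 419

a_10 = 419


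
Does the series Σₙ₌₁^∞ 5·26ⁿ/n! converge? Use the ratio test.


aₙ = 5·26^n/n!
a_{n+1}/aₙ = 26^(n+1)/(n+1)! × n!/26^n  (constant 5 cancels)
= 26/(n+1)
L = lim(n→∞) 26/(n+1) = 0
L < 1 → series CONVERGES

Converges (ratio test: L = 0 < 1)


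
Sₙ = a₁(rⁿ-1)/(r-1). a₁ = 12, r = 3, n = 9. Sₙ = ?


Sₙ = 12×(3^9 - 1)/(3 - 1)
= 12×(19683 - 1)/2
= 12×19682/2
= 118092

S_9 = 118092


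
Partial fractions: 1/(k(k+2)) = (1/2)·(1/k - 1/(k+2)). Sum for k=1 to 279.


1/(k(k+2)) = (1/2)·(1/k - 1/(k+2)) (partial fractions)
Telescoping: Σ = (1/2)·(1 + 1/2 - 1/280 - 1/281) = 117459/157360

Sum = 117459/157360


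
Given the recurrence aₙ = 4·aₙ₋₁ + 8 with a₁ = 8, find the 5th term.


Computing step by step:
a_1 = 8
a_2 = 40
a_3 = 168
a_4 = 680
a_5 = 2728


a_5 = 2728


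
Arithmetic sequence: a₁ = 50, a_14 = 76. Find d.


d = (aₙ - a₁)/(n-1)
= (76 - 50)/(14-1)
= 26/13 = 2

d = 2


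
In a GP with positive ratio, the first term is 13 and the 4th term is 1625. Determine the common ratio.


r^(n-1) = aₙ/a₁
r^3 = 1625/13 = 125
r = 125^(1/3)
= 5

r = 5


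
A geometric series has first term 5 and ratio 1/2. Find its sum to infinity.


S∞ = a₁/(1-r) = 5/(1 - 1/2)
= 5/(1/2)
= 10

S∞ = 10


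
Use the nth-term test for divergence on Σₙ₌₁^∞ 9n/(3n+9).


lim(n→∞) 9n/(3n+9) = 9/3 = 3  (divide numerator and denominator by n)
lim aₙ = 3 ≠ 0 → series DIVERGES

Diverges (lim aₙ = 3 ≠ 0)


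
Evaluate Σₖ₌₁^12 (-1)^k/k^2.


S = -1 + 1/4 - 1/9 + 1/16 - 1/25 + 1/36 - 1/49 + 1/64 ± ...
= -0.8193
(Full series converges to -π²/12 ≈ -0.8225)

S_12 = -0.8193


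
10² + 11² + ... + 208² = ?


Σₖ₌10^208 k² = Σₖ₌₁^208 k² − Σₖ₌₁^9 k²
= 208·209·417/6 − 9·10·19/6
= 3021304 − 285 = 3021019

Σk² = 3021019


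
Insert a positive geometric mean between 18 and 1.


GM = √(18×1) = √18 = 4.2426

GM = 4.2426


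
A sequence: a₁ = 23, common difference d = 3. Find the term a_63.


aₙ = a₁ + (n-1)d
= 23 + (63-1)×3
= 23 + 186
= 209

a_63 = 209


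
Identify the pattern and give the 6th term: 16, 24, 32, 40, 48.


Pattern: arithmetic (d=8)
Terms: 16, 24, 32, 40, 48
Next term = 56

Next term = 56


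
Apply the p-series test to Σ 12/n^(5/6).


p-series test: Σ c/n^p converges if p > 1, diverges if p ≤ 1 (constant c > 0 doesn't affect convergence).
p = 5/6
5/6 ≤ 1 → DIVERGES

Diverges (p = 5/6 ≤ 1)


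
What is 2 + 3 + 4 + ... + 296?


Σₖ₌2^296 k = Σₖ₌₁^296 k − Σₖ₌₁^1 k
= 296·297/2 − 1·2/2
= 43956 − 1 = 43955

Σk = 43955


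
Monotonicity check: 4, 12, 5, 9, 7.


Differences: 8, -7, 4, -2
Difference at position 1 is +8 (> 0) but position 2 is -7 (< 0) — sequence both rises and falls
→ NOT monotonic

Not monotonic


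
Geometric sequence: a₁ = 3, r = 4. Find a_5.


aₙ = a₁·r^(n-1)
= 3×4^4
= 3×256
= 768

a_5 = 768


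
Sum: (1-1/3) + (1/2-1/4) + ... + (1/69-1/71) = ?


Telescoping with gap 2: two head and two tail terms survive.
= (1 + 1/2) - (1/70 + 1/71)
= 3/2 - 1/70 - 1/71 = 3657/2485

Sum = 3657/2485


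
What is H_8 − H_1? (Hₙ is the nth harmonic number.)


Σₖ₌2^8 1/k = 1/2 + 1/3 + 1/4 + 1/5 + 1/6 + 1/7 + 1/8
= 481/280
≈ 1.7179

Sum = 481/280 ≈ 1.7179


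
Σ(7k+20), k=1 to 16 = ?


Σ(7k+20) = 7·Σk + 20·n
= 7·136 + 20·16
= 952 + 320 = 1272

Σ = 1272


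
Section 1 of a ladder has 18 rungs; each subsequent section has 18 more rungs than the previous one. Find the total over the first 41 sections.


aₙ = 18 + (41-1)×18 = 738
Sₙ = n(a₁+aₙ)/2 = 41×(18+738)/2
= 41×756/2 = 15498

S_41 = 15498


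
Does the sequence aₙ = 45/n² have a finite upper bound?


a₁ = 45, a₂ = 45/4, a₃ = 45/9, ...
0 < aₙ ≤ 45 for all n ≥ 1
The sequence IS bounded

Bounded (0 < aₙ ≤ 45)


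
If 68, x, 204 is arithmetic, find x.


AM = (68 + 204)/2 = 272/2 = 136

AM = 136


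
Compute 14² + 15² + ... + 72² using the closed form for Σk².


Σₖ₌14^72 k² = Σₖ₌₁^72 k² − Σₖ₌₁^13 k²
= 72·73·145/6 − 13·14·27/6
= 127020 − 819 = 126201

Σk² = 126201


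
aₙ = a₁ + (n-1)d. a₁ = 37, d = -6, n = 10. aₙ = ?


aₙ = a₁ + (n-1)d
= 37 + (10-1)×-6
= 37 - 54
= -17

a_10 = -17


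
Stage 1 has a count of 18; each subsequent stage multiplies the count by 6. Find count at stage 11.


aₙ = a₁·r^(n-1)
= 18×6^10
= 18×60466176
= 1088391168

a_11 = 1088391168


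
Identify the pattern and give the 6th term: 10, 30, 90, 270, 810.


Pattern: geometric (r=3)
Terms: 10, 30, 90, 270, 810
Next term = 2430

Next term = 2430


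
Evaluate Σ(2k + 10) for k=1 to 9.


Σ(2k+10) = 2·Σk + 10·n
= 2·45 + 10·9
= 90 + 90 = 180

Σ = 180


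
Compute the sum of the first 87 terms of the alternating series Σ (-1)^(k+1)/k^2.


S = 1 - 1/4 + 1/9 - 1/16 + 1/25 - 1/36 + 1/49 - 1/64 ± ...
= 0.8225
(Full series converges to +π²/12 ≈ +0.8225)

S_87 = 0.8225


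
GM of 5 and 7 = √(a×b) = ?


GM = √(5×7) = √35 = 5.9161

GM = 5.9161


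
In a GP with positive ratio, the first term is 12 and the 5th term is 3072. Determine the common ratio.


r^(n-1) = aₙ/a₁
r^4 = 3072/12 = 256
r = 256^(1/4)
= ±4; taking r > 0 gives r = 4

r = 4


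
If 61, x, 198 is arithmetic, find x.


AM = (61 + 198)/2 = 259/2 = 129.5

AM = 129.5


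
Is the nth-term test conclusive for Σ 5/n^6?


lim(n→∞) 5/n^6 = 0
lim aₙ = 0 → nth-term test is INCONCLUSIVE
(Need other tests; this is actually a convergent p-series with p=6 > 1)

Inconclusive (lim aₙ = 0; need another test)


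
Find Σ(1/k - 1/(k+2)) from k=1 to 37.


Telescoping with gap 2: two head and two tail terms survive.
= (1 + 1/2) - (1/38 + 1/39)
= 3/2 - 1/38 - 1/39 = 1073/741

Sum = 1073/741


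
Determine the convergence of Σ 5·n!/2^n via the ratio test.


aₙ = 5·n!/2^n
a_{n+1}/aₙ = (n+1)!/2^(n+1) × 2^n/n!  (constant 5 cancels)
= (n+1)/2
L = lim(n→∞) (n+1)/2 = ∞
L > 1 → series DIVERGES

Diverges (ratio test: L = ∞ > 1)


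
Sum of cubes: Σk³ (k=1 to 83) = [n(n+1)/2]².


n(n+1)/2 = 83×84/2 = 3486
Σk³ = 3486² = 12152196

Σk³ = 12152196


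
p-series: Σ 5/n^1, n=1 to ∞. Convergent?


p-series test: Σ c/n^p converges if p > 1, diverges if p ≤ 1 (constant c > 0 doesn't affect convergence).
p = 1
1 ≤ 1 → DIVERGES

Diverges (p = 1 ≤ 1)


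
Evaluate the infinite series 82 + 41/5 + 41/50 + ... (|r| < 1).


S∞ = a₁/(1-r) = 82/(1 - 1/10)
= 82/(9/10)
= 820/9

S∞ = 820/9


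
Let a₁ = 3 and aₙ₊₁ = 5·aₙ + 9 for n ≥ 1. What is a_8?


Computing step by step:
a_1 = 3
a_2 = 24
a_3 = 129
a_4 = 654
a_5 = 3279
a_6 = 16404
a_7 = 82029
a_8 = 410154


a_8 = 410154


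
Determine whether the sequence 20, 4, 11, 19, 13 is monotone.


Differences: -16, 7, 8, -6
Difference at position 2 is +7 (> 0) but position 1 is -16 (< 0) — sequence both rises and falls
→ NOT monotonic

Not monotonic


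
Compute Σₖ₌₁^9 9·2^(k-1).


Sₙ = 9×(2^9 - 1)/(2 - 1)
= 9×(512 - 1)/1
= 9×511/1
= 4599

S_9 = 4599


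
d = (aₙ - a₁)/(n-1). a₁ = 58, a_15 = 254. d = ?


d = (aₙ - a₁)/(n-1)
= (254 - 58)/(15-1)
= 196/14 = 14

d = 14


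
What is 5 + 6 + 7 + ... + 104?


Σₖ₌5^104 k = Σₖ₌₁^104 k − Σₖ₌₁^4 k
= 104·105/2 − 4·5/2
= 5460 − 10 = 5450

Σk = 5450


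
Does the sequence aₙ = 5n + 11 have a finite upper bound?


aₙ = 5n + 11 → as n→∞, aₙ→∞
No finite upper bound exists
The sequence is UNBOUNDED

Unbounded (aₙ → ∞ as n → ∞)


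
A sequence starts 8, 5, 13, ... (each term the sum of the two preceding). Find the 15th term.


Computing iteratively: 8, 5, 13, 18, 31, 49, 80, 129, 209, 338, 547, 885, ...
a_15 = 3749

a_15 = 3749


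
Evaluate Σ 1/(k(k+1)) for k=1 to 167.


1/(k(k+1)) = 1/k - 1/(k+1) (partial fractions)
Telescoping: Σ = 1 - 1/168 = 167/168

Sum = 167/168


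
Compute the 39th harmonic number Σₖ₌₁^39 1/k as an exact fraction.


H_39 = 1/1 + 1/2 + 1/3 + ... + 1/39
= 2066035355155033/485721041551200
≈ 4.2535

H_39 = 2066035355155033/485721041551200 ≈ 4.2535


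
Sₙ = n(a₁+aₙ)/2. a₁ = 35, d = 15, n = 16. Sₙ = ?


aₙ = 35 + (16-1)×15 = 260
Sₙ = n(a₁+aₙ)/2 = 16×(35+260)/2
= 16×295/2 = 2360

S_16 = 2360


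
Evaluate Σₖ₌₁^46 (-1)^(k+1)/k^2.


S = 1 - 1/4 + 1/9 - 1/16 + 1/25 - 1/36 + 1/49 - 1/64 ± ...
= 0.8222
(Full series converges to +π²/12 ≈ +0.8225)

S_46 = 0.8222


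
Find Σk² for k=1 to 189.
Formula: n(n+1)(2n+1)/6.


n = 189
n(n+1)(2n+1)/6 = 189×190×379/6
= 13609890/6 = 2268315

Σk² = 2268315


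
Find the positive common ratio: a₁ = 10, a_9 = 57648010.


r^(n-1) = aₙ/a₁
r^8 = 57648010/10 = 5764801
r = 5764801^(1/8)
= ±7; taking r > 0 gives r = 7

r = 7


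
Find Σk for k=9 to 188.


Σₖ₌9^188 k = Σₖ₌₁^188 k − Σₖ₌₁^8 k
= 188·189/2 − 8·9/2
= 17766 − 36 = 17730

Σk = 17730


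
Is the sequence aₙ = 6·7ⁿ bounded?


aₙ = 6·7ⁿ → as n→∞, aₙ→∞ (since base 7 > 1)
No finite upper bound exists
The sequence is UNBOUNDED

Unbounded (aₙ → ∞ as n → ∞)


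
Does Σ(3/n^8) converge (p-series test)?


p-series test: Σ c/n^p converges if p > 1, diverges if p ≤ 1 (constant c > 0 doesn't affect convergence).
p = 8
8 > 1 → CONVERGES

Converges (p = 8 > 1)


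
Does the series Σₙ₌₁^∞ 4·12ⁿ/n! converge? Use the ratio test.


aₙ = 4·12^n/n!
a_{n+1}/aₙ = 12^(n+1)/(n+1)! × n!/12^n  (constant 4 cancels)
= 12/(n+1)
L = lim(n→∞) 12/(n+1) = 0
L < 1 → series CONVERGES

Converges (ratio test: L = 0 < 1)


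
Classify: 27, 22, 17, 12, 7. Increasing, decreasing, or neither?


Differences: -5, -5, -5, -5
All differences < 0 → strictly DECREASING

Monotonically decreasing


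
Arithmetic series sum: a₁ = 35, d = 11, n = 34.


aₙ = 35 + (34-1)×11 = 398
Sₙ = n(a₁+aₙ)/2 = 34×(35+398)/2
= 34×433/2 = 7361

S_34 = 7361


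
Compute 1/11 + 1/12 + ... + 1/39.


Σₖ₌11^39 1/k = 1/11 + 1/12 + 1/13 + ... + 1/39
= 91910549166739/69388720221600
≈ 1.3246

Sum = 91910549166739/69388720221600 ≈ 1.3246


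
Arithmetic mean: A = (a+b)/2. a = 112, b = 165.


AM = (112 + 165)/2 = 277/2 = 138.5

AM = 138.5


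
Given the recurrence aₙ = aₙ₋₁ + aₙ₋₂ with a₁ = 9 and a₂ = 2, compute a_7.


Computing iteratively: 9, 2, 11, 13, 24, 37, 61
a_7 = 61

a_7 = 61


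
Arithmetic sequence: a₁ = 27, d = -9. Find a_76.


aₙ = a₁ + (n-1)d
= 27 + (76-1)×-9
= 27 - 675
= -648

a_76 = -648


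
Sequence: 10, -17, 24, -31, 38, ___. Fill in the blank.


Pattern: alternating sign, magnitude arithmetic (d=7)
Terms: 10, -17, 24, -31, 38
Next term = -45

Next term = -45


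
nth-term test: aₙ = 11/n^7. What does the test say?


lim(n→∞) 11/n^7 = 0
lim aₙ = 0 → nth-term test is INCONCLUSIVE
(Need other tests; this is actually a convergent p-series with p=7 > 1)

Inconclusive (lim aₙ = 0; need another test)


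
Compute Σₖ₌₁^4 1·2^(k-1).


Sₙ = 1×(2^4 - 1)/(2 - 1)
= 1×(16 - 1)/1
= 1×15/1
= 15

S_4 = 15


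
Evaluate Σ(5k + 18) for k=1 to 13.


Σ(5k+18) = 5·Σk + 18·n
= 5·91 + 18·13
= 455 + 234 = 689

Σ = 689


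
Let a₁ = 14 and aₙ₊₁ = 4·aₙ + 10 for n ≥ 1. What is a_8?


Computing step by step:
a_1 = 14
a_2 = 66
a_3 = 274
a_4 = 1106
a_5 = 4434
a_6 = 17746
a_7 = 70994
a_8 = 283986


a_8 = 283986


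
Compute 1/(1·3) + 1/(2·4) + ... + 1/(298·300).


1/(k(k+2)) = (1/2)·(1/k - 1/(k+2)) (partial fractions)
Telescoping: Σ = (1/2)·(1 + 1/2 - 1/299 - 1/300) = 133951/179400

Sum = 133951/179400


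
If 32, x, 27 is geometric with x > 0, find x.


GM = √(32×27) = √864 = 29.3939

GM = 29.3939


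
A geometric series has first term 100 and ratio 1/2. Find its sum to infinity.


S∞ = a₁/(1-r) = 100/(1 - 1/2)
= 100/(1/2)
= 200

S∞ = 200


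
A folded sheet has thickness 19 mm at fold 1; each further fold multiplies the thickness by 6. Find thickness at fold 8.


aₙ = a₁·r^(n-1)
= 19×6^7
= 19×279936
= 5318784

a_8 = 5318784


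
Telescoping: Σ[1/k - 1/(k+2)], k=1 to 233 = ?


Telescoping with gap 2: two head and two tail terms survive.
= (1 + 1/2) - (1/234 + 1/235)
= 3/2 - 1/234 - 1/235 = 41008/27495

Sum = 41008/27495


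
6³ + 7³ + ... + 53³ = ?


Σₖ₌6^53 k³ = [53·54/2]² − [5·6/2]²
= 2047761 − 225 = 2047536

Σk³ = 2047536


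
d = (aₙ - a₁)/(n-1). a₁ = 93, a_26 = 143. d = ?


d = (aₙ - a₁)/(n-1)
= (143 - 93)/(26-1)
= 50/25 = 2

d = 2


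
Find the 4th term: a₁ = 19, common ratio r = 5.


aₙ = a₁·r^(n-1)
= 19×5^3
= 19×125
= 2375

a_4 = 2375


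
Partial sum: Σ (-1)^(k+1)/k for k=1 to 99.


S = 1 - 1/2 + 1/3 - 1/4 + 1/5 - 1/6 + 1/7 - 1/8 ± ...
= 0.6982
(Full series converges to +ln(2) ≈ +0.6931)

S_99 = 0.6982


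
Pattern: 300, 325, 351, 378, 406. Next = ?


Pattern: triangular numbers: n(n+1)/2
Terms: 300, 325, 351, 378, 406
Next term = 435

Next term = 435


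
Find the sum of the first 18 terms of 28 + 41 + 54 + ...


aₙ = 28 + (18-1)×13 = 249
Sₙ = n(a₁+aₙ)/2 = 18×(28+249)/2
= 18×277/2 = 2493

S_18 = 2493


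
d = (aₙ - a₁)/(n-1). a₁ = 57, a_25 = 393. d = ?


d = (aₙ - a₁)/(n-1)
= (393 - 57)/(25-1)
= 336/24 = 14

d = 14


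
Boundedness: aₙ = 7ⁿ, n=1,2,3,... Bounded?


aₙ = 7ⁿ → as n→∞, aₙ→∞ (since base 7 > 1)
No finite upper bound exists
The sequence is UNBOUNDED

Unbounded (aₙ → ∞ as n → ∞)


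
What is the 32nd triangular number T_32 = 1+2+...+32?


n(n+1)/2 = 32×33/2 = 1056/2 = 528

Σk = 528


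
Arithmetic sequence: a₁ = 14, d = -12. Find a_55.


aₙ = a₁ + (n-1)d
= 14 + (55-1)×-12
= 14 - 648
= -634

a_55 = -634


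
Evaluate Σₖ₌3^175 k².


Σₖ₌3^175 k² = Σₖ₌₁^175 k² − Σₖ₌₁^2 k²
= 175·176·351/6 − 2·3·5/6
= 1801800 − 5 = 1801795

Σk² = 1801795


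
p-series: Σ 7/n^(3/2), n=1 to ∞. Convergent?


p-series test: Σ c/n^p converges if p > 1, diverges if p ≤ 1 (constant c > 0 doesn't affect convergence).
p = 3/2
3/2 > 1 → CONVERGES

Converges (p = 3/2 > 1)


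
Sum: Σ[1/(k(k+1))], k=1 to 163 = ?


1/(k(k+1)) = 1/k - 1/(k+1) (partial fractions)
Telescoping: Σ = 1 - 1/164 = 163/164

Sum = 163/164


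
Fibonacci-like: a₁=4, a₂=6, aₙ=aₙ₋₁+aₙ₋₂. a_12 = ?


Computing iteratively: 4, 6, 10, 16, 26, 42, 68, 110, 178, 288, 466, 754
a_12 = 754

a_12 = 754


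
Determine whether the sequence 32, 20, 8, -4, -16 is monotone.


Differences: -12, -12, -12, -12
All differences < 0 → strictly DECREASING

Monotonically decreasing


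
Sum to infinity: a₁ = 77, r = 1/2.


S∞ = a₁/(1-r) = 77/(1 - 1/2)
= 77/(1/2)
= 154

S∞ = 154


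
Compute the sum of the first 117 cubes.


n(n+1)/2 = 117×118/2 = 6903
Σk³ = 6903² = 47651409

Σk³ = 47651409


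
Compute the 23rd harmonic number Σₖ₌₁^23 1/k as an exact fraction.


H_23 = 1/1 + 1/2 + 1/3 + ... + 1/23
= 444316699/118982864
≈ 3.7343

H_23 = 444316699/118982864 ≈ 3.7343


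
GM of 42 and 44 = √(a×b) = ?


GM = √(42×44) = √1848 = 42.9884

GM = 42.9884


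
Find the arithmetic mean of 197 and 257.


AM = (197 + 257)/2 = 454/2 = 227

AM = 227


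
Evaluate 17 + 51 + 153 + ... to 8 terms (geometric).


Sₙ = 17×(3^8 - 1)/(3 - 1)
= 17×(6561 - 1)/2
= 17×6560/2
= 55760

S_8 = 55760


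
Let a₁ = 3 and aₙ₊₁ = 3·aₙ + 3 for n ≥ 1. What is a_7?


Computing step by step:
a_1 = 3
a_2 = 12
a_3 = 39
a_4 = 120
a_5 = 363
a_6 = 1092
a_7 = 3279


a_7 = 3279


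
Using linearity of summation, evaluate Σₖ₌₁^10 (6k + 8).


Σ(6k+8) = 6·Σk + 8·n
= 6·55 + 8·10
= 330 + 80 = 410

Σ = 410


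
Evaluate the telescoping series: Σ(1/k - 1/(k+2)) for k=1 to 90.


Telescoping with gap 2: two head and two tail terms survive.
= (1 + 1/2) - (1/91 + 1/92)
= 3/2 - 1/91 - 1/92 = 12375/8372

Sum = 12375/8372


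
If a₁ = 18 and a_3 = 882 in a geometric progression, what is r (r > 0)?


r^(n-1) = aₙ/a₁
r^2 = 882/18 = 49
r = 49^(1/2)
= ±7; taking r > 0 gives r = 7

r = 7


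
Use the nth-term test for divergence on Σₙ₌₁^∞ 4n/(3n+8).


lim(n→∞) 4n/(3n+8) = 4/3 = 4/3  (divide numerator and denominator by n)
lim aₙ = 4/3 ≠ 0 → series DIVERGES

Diverges (lim aₙ = 4/3 ≠ 0)


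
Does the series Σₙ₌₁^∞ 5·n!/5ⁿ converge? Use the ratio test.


aₙ = 5·n!/5^n
a_{n+1}/aₙ = (n+1)!/5^(n+1) × 5^n/n!  (constant 5 cancels)
= (n+1)/5
L = lim(n→∞) (n+1)/5 = ∞
L > 1 → series DIVERGES

Diverges (ratio test: L = ∞ > 1)


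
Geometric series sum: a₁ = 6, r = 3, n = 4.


Sₙ = 6×(3^4 - 1)/(3 - 1)
= 6×(81 - 1)/2
= 6×80/2
= 240

S_4 = 240


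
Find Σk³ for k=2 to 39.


Σₖ₌2^39 k³ = [39·40/2]² − [1·2/2]²
= 608400 − 1 = 608399

Σk³ = 608399


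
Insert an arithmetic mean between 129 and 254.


AM = (129 + 254)/2 = 383/2 = 191.5

AM = 191.5


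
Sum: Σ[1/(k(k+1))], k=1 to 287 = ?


1/(k(k+1)) = 1/k - 1/(k+1) (partial fractions)
Telescoping: Σ = 1 - 1/288 = 287/288

Sum = 287/288


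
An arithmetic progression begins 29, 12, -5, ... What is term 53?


aₙ = a₁ + (n-1)d
= 29 + (53-1)×-17
= 29 - 884
= -855

a_53 = -855


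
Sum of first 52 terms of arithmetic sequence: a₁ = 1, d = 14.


aₙ = 1 + (52-1)×14 = 715
Sₙ = n(a₁+aₙ)/2 = 52×(1+715)/2
= 52×716/2 = 18616

S_52 = 18616


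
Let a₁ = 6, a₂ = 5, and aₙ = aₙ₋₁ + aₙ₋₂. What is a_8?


Computing iteratively: 6, 5, 11, 16, 27, 43, 70, 113
a_8 = 113

a_8 = 113


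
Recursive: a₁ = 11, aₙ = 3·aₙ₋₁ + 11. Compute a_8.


Computing step by step:
a_1 = 11
a_2 = 44
a_3 = 143
a_4 = 440
a_5 = 1331
a_6 = 4004
a_7 = 12023
a_8 = 36080


a_8 = 36080


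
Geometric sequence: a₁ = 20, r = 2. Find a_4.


aₙ = a₁·r^(n-1)
= 20×2^3
= 20×8
= 160

a_4 = 160


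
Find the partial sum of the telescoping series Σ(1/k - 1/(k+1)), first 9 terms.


Telescoping: adjacent terms cancel.
= 1/1 - 1/10
= 1 - 1/10 = 9/10

Sum = 9/10


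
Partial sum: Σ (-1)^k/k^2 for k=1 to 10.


S = -1 + 1/4 - 1/9 + 1/16 - 1/25 + 1/36 - 1/49 + 1/64 ± ...
= -0.818
(Full series converges to -π²/12 ≈ -0.8225)

S_10 = -0.818


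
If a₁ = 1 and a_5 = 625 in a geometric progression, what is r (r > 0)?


r^(n-1) = aₙ/a₁
r^4 = 625/1 = 625
r = 625^(1/4)
= ±5; taking r > 0 gives r = 5

r = 5


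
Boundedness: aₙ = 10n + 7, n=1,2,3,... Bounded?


aₙ = 10n + 7 → as n→∞, aₙ→∞
No finite upper bound exists
The sequence is UNBOUNDED

Unbounded (aₙ → ∞ as n → ∞)


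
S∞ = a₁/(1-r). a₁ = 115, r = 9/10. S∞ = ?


S∞ = a₁/(1-r) = 115/(1 - 9/10)
= 115/(1/10)
= 1150

S∞ = 1150


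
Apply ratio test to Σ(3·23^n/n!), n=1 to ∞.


aₙ = 3·23^n/n!
a_{n+1}/aₙ = 23^(n+1)/(n+1)! × n!/23^n  (constant 3 cancels)
= 23/(n+1)
L = lim(n→∞) 23/(n+1) = 0
L < 1 → series CONVERGES

Converges (ratio test: L = 0 < 1)


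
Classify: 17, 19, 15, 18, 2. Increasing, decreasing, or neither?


Differences: 2, -4, 3, -16
Difference at position 1 is +2 (> 0) but position 2 is -4 (< 0) — sequence both rises and falls
→ NOT monotonic

Not monotonic


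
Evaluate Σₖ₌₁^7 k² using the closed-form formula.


n = 7
n(n+1)(2n+1)/6 = 7×8×15/6
= 840/6 = 140

Σk² = 140


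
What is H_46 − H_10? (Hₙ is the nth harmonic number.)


Σₖ₌11^46 1/k = 1/11 + 1/12 + 1/13 + ... + 1/46
= 14013700200836821609/9419588158802421600
≈ 1.4877

Sum = 14013700200836821609/9419588158802421600 ≈ 1.4877


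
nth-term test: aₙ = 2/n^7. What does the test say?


lim(n→∞) 2/n^7 = 0
lim aₙ = 0 → nth-term test is INCONCLUSIVE
(Need other tests; this is actually a convergent p-series with p=7 > 1)

Inconclusive (lim aₙ = 0; need another test)


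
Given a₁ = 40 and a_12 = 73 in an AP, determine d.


d = (aₙ - a₁)/(n-1)
= (73 - 40)/(12-1)
= 33/11 = 3

d = 3


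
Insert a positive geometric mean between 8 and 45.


GM = √(8×45) = √360 = 18.9737

GM = 18.9737


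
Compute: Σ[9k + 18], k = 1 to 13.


Σ(9k+18) = 9·Σk + 18·n
= 9·91 + 18·13
= 819 + 234 = 1053

Σ = 1053


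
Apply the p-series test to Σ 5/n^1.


p-series test: Σ c/n^p converges if p > 1, diverges if p ≤ 1 (constant c > 0 doesn't affect convergence).
p = 1
1 ≤ 1 → DIVERGES

Diverges (p = 1 ≤ 1)


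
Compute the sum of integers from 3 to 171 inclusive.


Σₖ₌3^171 k = Σₖ₌₁^171 k − Σₖ₌₁^2 k
= 171·172/2 − 2·3/2
= 14706 − 3 = 14703

Σk = 14703


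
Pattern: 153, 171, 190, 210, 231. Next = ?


Pattern: triangular numbers: n(n+1)/2
Terms: 153, 171, 190, 210, 231
Next term = 253

Next term = 253


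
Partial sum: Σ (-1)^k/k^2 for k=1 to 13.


S = -1 + 1/4 - 1/9 + 1/16 - 1/25 + 1/36 - 1/49 + 1/64 ± ...
= -0.8252
(Full series converges to -π²/12 ≈ -0.8225)

S_13 = -0.8252


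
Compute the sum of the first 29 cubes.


n(n+1)/2 = 29×30/2 = 435
Σk³ = 435² = 189225

Σk³ = 189225


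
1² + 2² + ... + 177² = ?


n = 177
n(n+1)(2n+1)/6 = 177×178×355/6
= 11184630/6 = 1864105

Σk² = 1864105


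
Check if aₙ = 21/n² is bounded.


a₁ = 21, a₂ = 21/4, a₃ = 21/9, ...
0 < aₙ ≤ 21 for all n ≥ 1
The sequence IS bounded

Bounded (0 < aₙ ≤ 21)


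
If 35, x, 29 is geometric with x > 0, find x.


GM = √(35×29) = √1015 = 31.8591

GM = 31.8591


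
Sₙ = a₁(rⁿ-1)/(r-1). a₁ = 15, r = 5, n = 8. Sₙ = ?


Sₙ = 15×(5^8 - 1)/(5 - 1)
= 15×(390625 - 1)/4
= 15×390624/4
= 1464840

S_8 = 1464840


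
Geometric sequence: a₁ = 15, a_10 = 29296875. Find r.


r^(n-1) = aₙ/a₁
r^9 = 29296875/15 = 1953125
r = 1953125^(1/9)
= 5

r = 5


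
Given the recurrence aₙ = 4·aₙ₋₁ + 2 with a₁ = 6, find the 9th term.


Computing step by step:
a_1 = 6
a_2 = 26
a_3 = 106
a_4 = 426
a_5 = 1706
a_6 = 6826
a_7 = 27306
a_8 = 109226
a_9 = 436906


a_9 = 436906


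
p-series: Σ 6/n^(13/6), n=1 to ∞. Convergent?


p-series test: Σ c/n^p converges if p > 1, diverges if p ≤ 1 (constant c > 0 doesn't affect convergence).
p = 13/6
13/6 > 1 → CONVERGES

Converges (p = 13/6 > 1)


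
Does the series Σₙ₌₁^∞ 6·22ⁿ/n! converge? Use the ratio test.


aₙ = 6·22^n/n!
a_{n+1}/aₙ = 22^(n+1)/(n+1)! × n!/22^n  (constant 6 cancels)
= 22/(n+1)
L = lim(n→∞) 22/(n+1) = 0
L < 1 → series CONVERGES

Converges (ratio test: L = 0 < 1)


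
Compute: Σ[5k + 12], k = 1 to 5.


Σ(5k+12) = 5·Σk + 12·n
= 5·15 + 12·5
= 75 + 60 = 135

Σ = 135


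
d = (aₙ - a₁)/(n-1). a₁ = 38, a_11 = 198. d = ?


d = (aₙ - a₁)/(n-1)
= (198 - 38)/(11-1)
= 160/10 = 16

d = 16


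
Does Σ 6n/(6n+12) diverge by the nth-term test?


lim(n→∞) 6n/(6n+12) = 6/6 = 1  (divide numerator and denominator by n)
lim aₙ = 1 ≠ 0 → series DIVERGES

Diverges (lim aₙ = 1 ≠ 0)


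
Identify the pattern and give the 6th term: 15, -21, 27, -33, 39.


Pattern: alternating sign, magnitude arithmetic (d=6)
Terms: 15, -21, 27, -33, 39
Next term = -45

Next term = -45


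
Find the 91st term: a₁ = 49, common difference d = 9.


aₙ = a₁ + (n-1)d
= 49 + (91-1)×9
= 49 + 810
= 859

a_91 = 859


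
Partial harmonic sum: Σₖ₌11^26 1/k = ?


Σₖ₌11^26 1/k = 1/11 + 1/12 + 1/13 + ... + 1/26
= 24775394731/26771144400
≈ 0.9255

Sum = 24775394731/26771144400 ≈ 0.9255
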